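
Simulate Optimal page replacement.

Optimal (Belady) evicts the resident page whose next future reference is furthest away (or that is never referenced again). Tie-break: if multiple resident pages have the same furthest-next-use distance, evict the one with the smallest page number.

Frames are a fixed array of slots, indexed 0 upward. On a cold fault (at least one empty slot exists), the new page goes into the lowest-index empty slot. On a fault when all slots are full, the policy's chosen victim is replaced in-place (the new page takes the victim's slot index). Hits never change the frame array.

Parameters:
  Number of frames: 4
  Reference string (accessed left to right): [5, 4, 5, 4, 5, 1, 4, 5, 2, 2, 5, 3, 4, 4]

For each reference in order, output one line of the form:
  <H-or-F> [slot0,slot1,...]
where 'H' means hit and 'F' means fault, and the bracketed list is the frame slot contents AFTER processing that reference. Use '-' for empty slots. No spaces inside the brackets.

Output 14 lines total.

F [5,-,-,-]
F [5,4,-,-]
H [5,4,-,-]
H [5,4,-,-]
H [5,4,-,-]
F [5,4,1,-]
H [5,4,1,-]
H [5,4,1,-]
F [5,4,1,2]
H [5,4,1,2]
H [5,4,1,2]
F [5,4,3,2]
H [5,4,3,2]
H [5,4,3,2]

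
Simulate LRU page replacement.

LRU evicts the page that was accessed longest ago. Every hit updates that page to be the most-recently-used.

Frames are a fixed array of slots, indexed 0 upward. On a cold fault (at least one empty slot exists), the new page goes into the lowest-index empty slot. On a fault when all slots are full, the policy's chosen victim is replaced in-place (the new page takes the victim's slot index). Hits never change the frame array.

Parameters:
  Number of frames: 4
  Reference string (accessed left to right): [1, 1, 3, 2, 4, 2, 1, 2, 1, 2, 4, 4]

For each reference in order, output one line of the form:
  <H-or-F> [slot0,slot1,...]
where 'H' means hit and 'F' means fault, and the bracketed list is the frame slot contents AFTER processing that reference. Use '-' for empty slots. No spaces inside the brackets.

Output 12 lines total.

F [1,-,-,-]
H [1,-,-,-]
F [1,3,-,-]
F [1,3,2,-]
F [1,3,2,4]
H [1,3,2,4]
H [1,3,2,4]
H [1,3,2,4]
H [1,3,2,4]
H [1,3,2,4]
H [1,3,2,4]
H [1,3,2,4]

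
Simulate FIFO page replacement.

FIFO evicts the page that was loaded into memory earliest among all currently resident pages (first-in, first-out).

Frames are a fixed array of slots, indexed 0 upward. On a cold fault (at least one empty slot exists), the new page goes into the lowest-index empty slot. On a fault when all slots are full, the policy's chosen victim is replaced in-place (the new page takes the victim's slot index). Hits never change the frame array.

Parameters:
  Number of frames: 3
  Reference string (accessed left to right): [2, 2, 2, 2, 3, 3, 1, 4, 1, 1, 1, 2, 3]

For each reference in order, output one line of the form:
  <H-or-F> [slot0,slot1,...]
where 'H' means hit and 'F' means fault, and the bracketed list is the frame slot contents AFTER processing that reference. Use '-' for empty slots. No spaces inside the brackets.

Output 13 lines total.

F [2,-,-]
H [2,-,-]
H [2,-,-]
H [2,-,-]
F [2,3,-]
H [2,3,-]
F [2,3,1]
F [4,3,1]
H [4,3,1]
H [4,3,1]
H [4,3,1]
F [4,2,1]
F [4,2,3]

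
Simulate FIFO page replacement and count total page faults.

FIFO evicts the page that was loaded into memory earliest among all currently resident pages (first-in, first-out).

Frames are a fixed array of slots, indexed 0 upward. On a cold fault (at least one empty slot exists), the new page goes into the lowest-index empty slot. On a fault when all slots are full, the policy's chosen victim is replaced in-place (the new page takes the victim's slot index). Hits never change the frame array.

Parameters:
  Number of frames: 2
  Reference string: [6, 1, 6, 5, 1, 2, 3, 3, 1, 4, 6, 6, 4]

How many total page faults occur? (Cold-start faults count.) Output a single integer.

Answer: 8

Derivation:
Step 0: ref 6 → FAULT, frames=[6,-]
Step 1: ref 1 → FAULT, frames=[6,1]
Step 2: ref 6 → HIT, frames=[6,1]
Step 3: ref 5 → FAULT (evict 6), frames=[5,1]
Step 4: ref 1 → HIT, frames=[5,1]
Step 5: ref 2 → FAULT (evict 1), frames=[5,2]
Step 6: ref 3 → FAULT (evict 5), frames=[3,2]
Step 7: ref 3 → HIT, frames=[3,2]
Step 8: ref 1 → FAULT (evict 2), frames=[3,1]
Step 9: ref 4 → FAULT (evict 3), frames=[4,1]
Step 10: ref 6 → FAULT (evict 1), frames=[4,6]
Step 11: ref 6 → HIT, frames=[4,6]
Step 12: ref 4 → HIT, frames=[4,6]
Total faults: 8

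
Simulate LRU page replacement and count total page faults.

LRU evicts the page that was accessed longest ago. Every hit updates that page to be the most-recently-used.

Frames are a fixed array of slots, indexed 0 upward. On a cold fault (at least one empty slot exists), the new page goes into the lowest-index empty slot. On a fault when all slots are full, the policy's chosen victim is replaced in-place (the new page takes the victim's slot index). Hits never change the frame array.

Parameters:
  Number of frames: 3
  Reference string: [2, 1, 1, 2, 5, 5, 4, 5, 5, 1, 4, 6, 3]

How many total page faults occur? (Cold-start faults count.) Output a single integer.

Step 0: ref 2 → FAULT, frames=[2,-,-]
Step 1: ref 1 → FAULT, frames=[2,1,-]
Step 2: ref 1 → HIT, frames=[2,1,-]
Step 3: ref 2 → HIT, frames=[2,1,-]
Step 4: ref 5 → FAULT, frames=[2,1,5]
Step 5: ref 5 → HIT, frames=[2,1,5]
Step 6: ref 4 → FAULT (evict 1), frames=[2,4,5]
Step 7: ref 5 → HIT, frames=[2,4,5]
Step 8: ref 5 → HIT, frames=[2,4,5]
Step 9: ref 1 → FAULT (evict 2), frames=[1,4,5]
Step 10: ref 4 → HIT, frames=[1,4,5]
Step 11: ref 6 → FAULT (evict 5), frames=[1,4,6]
Step 12: ref 3 → FAULT (evict 1), frames=[3,4,6]
Total faults: 7

Answer: 7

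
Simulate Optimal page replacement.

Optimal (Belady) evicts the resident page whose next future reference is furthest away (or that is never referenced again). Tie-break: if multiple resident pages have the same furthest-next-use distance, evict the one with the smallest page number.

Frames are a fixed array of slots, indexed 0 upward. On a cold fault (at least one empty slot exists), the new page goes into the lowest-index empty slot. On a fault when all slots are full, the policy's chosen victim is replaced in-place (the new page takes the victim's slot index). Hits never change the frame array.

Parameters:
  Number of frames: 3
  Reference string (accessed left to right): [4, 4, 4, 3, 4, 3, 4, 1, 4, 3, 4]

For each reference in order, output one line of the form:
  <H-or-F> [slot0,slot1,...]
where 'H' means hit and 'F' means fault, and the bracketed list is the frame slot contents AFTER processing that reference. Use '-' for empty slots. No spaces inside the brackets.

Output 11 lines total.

F [4,-,-]
H [4,-,-]
H [4,-,-]
F [4,3,-]
H [4,3,-]
H [4,3,-]
H [4,3,-]
F [4,3,1]
H [4,3,1]
H [4,3,1]
H [4,3,1]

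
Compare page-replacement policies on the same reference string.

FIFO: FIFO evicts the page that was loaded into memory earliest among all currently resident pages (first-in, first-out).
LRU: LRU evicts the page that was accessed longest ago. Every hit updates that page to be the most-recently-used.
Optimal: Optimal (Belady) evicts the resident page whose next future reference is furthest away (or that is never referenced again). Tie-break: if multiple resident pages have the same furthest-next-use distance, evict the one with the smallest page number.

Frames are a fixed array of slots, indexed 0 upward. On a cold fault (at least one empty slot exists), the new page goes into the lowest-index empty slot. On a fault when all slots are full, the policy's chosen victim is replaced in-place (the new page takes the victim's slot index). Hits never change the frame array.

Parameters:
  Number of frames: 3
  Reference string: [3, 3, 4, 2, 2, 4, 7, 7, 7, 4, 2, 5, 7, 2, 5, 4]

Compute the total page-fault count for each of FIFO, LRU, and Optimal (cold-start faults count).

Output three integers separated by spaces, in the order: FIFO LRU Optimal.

--- FIFO ---
  step 0: ref 3 -> FAULT, frames=[3,-,-] (faults so far: 1)
  step 1: ref 3 -> HIT, frames=[3,-,-] (faults so far: 1)
  step 2: ref 4 -> FAULT, frames=[3,4,-] (faults so far: 2)
  step 3: ref 2 -> FAULT, frames=[3,4,2] (faults so far: 3)
  step 4: ref 2 -> HIT, frames=[3,4,2] (faults so far: 3)
  step 5: ref 4 -> HIT, frames=[3,4,2] (faults so far: 3)
  step 6: ref 7 -> FAULT, evict 3, frames=[7,4,2] (faults so far: 4)
  step 7: ref 7 -> HIT, frames=[7,4,2] (faults so far: 4)
  step 8: ref 7 -> HIT, frames=[7,4,2] (faults so far: 4)
  step 9: ref 4 -> HIT, frames=[7,4,2] (faults so far: 4)
  step 10: ref 2 -> HIT, frames=[7,4,2] (faults so far: 4)
  step 11: ref 5 -> FAULT, evict 4, frames=[7,5,2] (faults so far: 5)
  step 12: ref 7 -> HIT, frames=[7,5,2] (faults so far: 5)
  step 13: ref 2 -> HIT, frames=[7,5,2] (faults so far: 5)
  step 14: ref 5 -> HIT, frames=[7,5,2] (faults so far: 5)
  step 15: ref 4 -> FAULT, evict 2, frames=[7,5,4] (faults so far: 6)
  FIFO total faults: 6
--- LRU ---
  step 0: ref 3 -> FAULT, frames=[3,-,-] (faults so far: 1)
  step 1: ref 3 -> HIT, frames=[3,-,-] (faults so far: 1)
  step 2: ref 4 -> FAULT, frames=[3,4,-] (faults so far: 2)
  step 3: ref 2 -> FAULT, frames=[3,4,2] (faults so far: 3)
  step 4: ref 2 -> HIT, frames=[3,4,2] (faults so far: 3)
  step 5: ref 4 -> HIT, frames=[3,4,2] (faults so far: 3)
  step 6: ref 7 -> FAULT, evict 3, frames=[7,4,2] (faults so far: 4)
  step 7: ref 7 -> HIT, frames=[7,4,2] (faults so far: 4)
  step 8: ref 7 -> HIT, frames=[7,4,2] (faults so far: 4)
  step 9: ref 4 -> HIT, frames=[7,4,2] (faults so far: 4)
  step 10: ref 2 -> HIT, frames=[7,4,2] (faults so far: 4)
  step 11: ref 5 -> FAULT, evict 7, frames=[5,4,2] (faults so far: 5)
  step 12: ref 7 -> FAULT, evict 4, frames=[5,7,2] (faults so far: 6)
  step 13: ref 2 -> HIT, frames=[5,7,2] (faults so far: 6)
  step 14: ref 5 -> HIT, frames=[5,7,2] (faults so far: 6)
  step 15: ref 4 -> FAULT, evict 7, frames=[5,4,2] (faults so far: 7)
  LRU total faults: 7
--- Optimal ---
  step 0: ref 3 -> FAULT, frames=[3,-,-] (faults so far: 1)
  step 1: ref 3 -> HIT, frames=[3,-,-] (faults so far: 1)
  step 2: ref 4 -> FAULT, frames=[3,4,-] (faults so far: 2)
  step 3: ref 2 -> FAULT, frames=[3,4,2] (faults so far: 3)
  step 4: ref 2 -> HIT, frames=[3,4,2] (faults so far: 3)
  step 5: ref 4 -> HIT, frames=[3,4,2] (faults so far: 3)
  step 6: ref 7 -> FAULT, evict 3, frames=[7,4,2] (faults so far: 4)
  step 7: ref 7 -> HIT, frames=[7,4,2] (faults so far: 4)
  step 8: ref 7 -> HIT, frames=[7,4,2] (faults so far: 4)
  step 9: ref 4 -> HIT, frames=[7,4,2] (faults so far: 4)
  step 10: ref 2 -> HIT, frames=[7,4,2] (faults so far: 4)
  step 11: ref 5 -> FAULT, evict 4, frames=[7,5,2] (faults so far: 5)
  step 12: ref 7 -> HIT, frames=[7,5,2] (faults so far: 5)
  step 13: ref 2 -> HIT, frames=[7,5,2] (faults so far: 5)
  step 14: ref 5 -> HIT, frames=[7,5,2] (faults so far: 5)
  step 15: ref 4 -> FAULT, evict 2, frames=[7,5,4] (faults so far: 6)
  Optimal total faults: 6

Answer: 6 7 6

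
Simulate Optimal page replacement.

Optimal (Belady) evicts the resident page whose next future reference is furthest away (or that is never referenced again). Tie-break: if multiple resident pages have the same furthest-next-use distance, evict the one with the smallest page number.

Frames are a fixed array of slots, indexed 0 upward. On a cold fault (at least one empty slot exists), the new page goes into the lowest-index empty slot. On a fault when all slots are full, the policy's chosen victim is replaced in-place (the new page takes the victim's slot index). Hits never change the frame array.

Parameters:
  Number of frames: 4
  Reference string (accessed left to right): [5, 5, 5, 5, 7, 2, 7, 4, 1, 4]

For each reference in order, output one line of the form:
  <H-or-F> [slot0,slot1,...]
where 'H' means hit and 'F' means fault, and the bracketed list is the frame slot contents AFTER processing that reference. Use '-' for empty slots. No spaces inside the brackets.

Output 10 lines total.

F [5,-,-,-]
H [5,-,-,-]
H [5,-,-,-]
H [5,-,-,-]
F [5,7,-,-]
F [5,7,2,-]
H [5,7,2,-]
F [5,7,2,4]
F [5,7,1,4]
H [5,7,1,4]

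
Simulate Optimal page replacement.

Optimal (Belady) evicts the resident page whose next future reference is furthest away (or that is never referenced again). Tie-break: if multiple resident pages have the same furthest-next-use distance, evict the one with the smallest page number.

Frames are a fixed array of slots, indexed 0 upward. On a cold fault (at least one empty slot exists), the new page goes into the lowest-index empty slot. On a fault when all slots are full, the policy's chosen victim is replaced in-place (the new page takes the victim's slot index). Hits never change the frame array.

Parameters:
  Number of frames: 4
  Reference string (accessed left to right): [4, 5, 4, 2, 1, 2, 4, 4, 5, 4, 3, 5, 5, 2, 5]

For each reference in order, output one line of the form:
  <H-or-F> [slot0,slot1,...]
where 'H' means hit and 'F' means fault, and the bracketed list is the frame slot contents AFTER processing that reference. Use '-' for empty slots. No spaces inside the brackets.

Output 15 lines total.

F [4,-,-,-]
F [4,5,-,-]
H [4,5,-,-]
F [4,5,2,-]
F [4,5,2,1]
H [4,5,2,1]
H [4,5,2,1]
H [4,5,2,1]
H [4,5,2,1]
H [4,5,2,1]
F [4,5,2,3]
H [4,5,2,3]
H [4,5,2,3]
H [4,5,2,3]
H [4,5,2,3]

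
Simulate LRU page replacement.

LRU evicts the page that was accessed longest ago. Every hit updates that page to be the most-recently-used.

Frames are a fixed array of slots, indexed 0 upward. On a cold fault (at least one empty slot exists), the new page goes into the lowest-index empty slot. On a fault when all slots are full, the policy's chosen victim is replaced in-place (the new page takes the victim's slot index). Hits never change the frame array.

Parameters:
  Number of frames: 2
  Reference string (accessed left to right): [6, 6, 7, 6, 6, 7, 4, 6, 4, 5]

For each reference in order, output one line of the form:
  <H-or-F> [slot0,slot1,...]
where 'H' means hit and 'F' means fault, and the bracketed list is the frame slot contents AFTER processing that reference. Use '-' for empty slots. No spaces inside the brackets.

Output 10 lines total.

F [6,-]
H [6,-]
F [6,7]
H [6,7]
H [6,7]
H [6,7]
F [4,7]
F [4,6]
H [4,6]
F [4,5]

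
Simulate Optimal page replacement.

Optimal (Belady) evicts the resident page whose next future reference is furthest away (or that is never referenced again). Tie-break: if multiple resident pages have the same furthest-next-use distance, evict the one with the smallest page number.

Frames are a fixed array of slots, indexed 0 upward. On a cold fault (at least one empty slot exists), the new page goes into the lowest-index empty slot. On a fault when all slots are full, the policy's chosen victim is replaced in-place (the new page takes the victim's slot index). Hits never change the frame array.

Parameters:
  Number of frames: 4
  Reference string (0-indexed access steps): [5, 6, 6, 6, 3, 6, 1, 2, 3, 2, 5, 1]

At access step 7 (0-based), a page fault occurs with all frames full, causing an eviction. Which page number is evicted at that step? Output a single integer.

Step 0: ref 5 -> FAULT, frames=[5,-,-,-]
Step 1: ref 6 -> FAULT, frames=[5,6,-,-]
Step 2: ref 6 -> HIT, frames=[5,6,-,-]
Step 3: ref 6 -> HIT, frames=[5,6,-,-]
Step 4: ref 3 -> FAULT, frames=[5,6,3,-]
Step 5: ref 6 -> HIT, frames=[5,6,3,-]
Step 6: ref 1 -> FAULT, frames=[5,6,3,1]
Step 7: ref 2 -> FAULT, evict 6, frames=[5,2,3,1]
At step 7: evicted page 6

Answer: 6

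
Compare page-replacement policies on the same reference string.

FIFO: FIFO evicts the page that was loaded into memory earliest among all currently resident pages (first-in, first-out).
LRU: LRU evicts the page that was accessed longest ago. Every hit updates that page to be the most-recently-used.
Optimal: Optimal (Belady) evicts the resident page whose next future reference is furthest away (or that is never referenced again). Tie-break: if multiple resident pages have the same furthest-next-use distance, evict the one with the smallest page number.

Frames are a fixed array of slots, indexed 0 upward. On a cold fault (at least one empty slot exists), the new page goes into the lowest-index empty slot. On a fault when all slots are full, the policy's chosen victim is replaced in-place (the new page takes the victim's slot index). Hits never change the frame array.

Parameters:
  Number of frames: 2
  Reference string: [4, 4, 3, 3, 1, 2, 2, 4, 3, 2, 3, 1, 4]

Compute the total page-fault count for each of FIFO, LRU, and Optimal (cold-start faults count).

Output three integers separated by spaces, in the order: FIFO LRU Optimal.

--- FIFO ---
  step 0: ref 4 -> FAULT, frames=[4,-] (faults so far: 1)
  step 1: ref 4 -> HIT, frames=[4,-] (faults so far: 1)
  step 2: ref 3 -> FAULT, frames=[4,3] (faults so far: 2)
  step 3: ref 3 -> HIT, frames=[4,3] (faults so far: 2)
  step 4: ref 1 -> FAULT, evict 4, frames=[1,3] (faults so far: 3)
  step 5: ref 2 -> FAULT, evict 3, frames=[1,2] (faults so far: 4)
  step 6: ref 2 -> HIT, frames=[1,2] (faults so far: 4)
  step 7: ref 4 -> FAULT, evict 1, frames=[4,2] (faults so far: 5)
  step 8: ref 3 -> FAULT, evict 2, frames=[4,3] (faults so far: 6)
  step 9: ref 2 -> FAULT, evict 4, frames=[2,3] (faults so far: 7)
  step 10: ref 3 -> HIT, frames=[2,3] (faults so far: 7)
  step 11: ref 1 -> FAULT, evict 3, frames=[2,1] (faults so far: 8)
  step 12: ref 4 -> FAULT, evict 2, frames=[4,1] (faults so far: 9)
  FIFO total faults: 9
--- LRU ---
  step 0: ref 4 -> FAULT, frames=[4,-] (faults so far: 1)
  step 1: ref 4 -> HIT, frames=[4,-] (faults so far: 1)
  step 2: ref 3 -> FAULT, frames=[4,3] (faults so far: 2)
  step 3: ref 3 -> HIT, frames=[4,3] (faults so far: 2)
  step 4: ref 1 -> FAULT, evict 4, frames=[1,3] (faults so far: 3)
  step 5: ref 2 -> FAULT, evict 3, frames=[1,2] (faults so far: 4)
  step 6: ref 2 -> HIT, frames=[1,2] (faults so far: 4)
  step 7: ref 4 -> FAULT, evict 1, frames=[4,2] (faults so far: 5)
  step 8: ref 3 -> FAULT, evict 2, frames=[4,3] (faults so far: 6)
  step 9: ref 2 -> FAULT, evict 4, frames=[2,3] (faults so far: 7)
  step 10: ref 3 -> HIT, frames=[2,3] (faults so far: 7)
  step 11: ref 1 -> FAULT, evict 2, frames=[1,3] (faults so far: 8)
  step 12: ref 4 -> FAULT, evict 3, frames=[1,4] (faults so far: 9)
  LRU total faults: 9
--- Optimal ---
  step 0: ref 4 -> FAULT, frames=[4,-] (faults so far: 1)
  step 1: ref 4 -> HIT, frames=[4,-] (faults so far: 1)
  step 2: ref 3 -> FAULT, frames=[4,3] (faults so far: 2)
  step 3: ref 3 -> HIT, frames=[4,3] (faults so far: 2)
  step 4: ref 1 -> FAULT, evict 3, frames=[4,1] (faults so far: 3)
  step 5: ref 2 -> FAULT, evict 1, frames=[4,2] (faults so far: 4)
  step 6: ref 2 -> HIT, frames=[4,2] (faults so far: 4)
  step 7: ref 4 -> HIT, frames=[4,2] (faults so far: 4)
  step 8: ref 3 -> FAULT, evict 4, frames=[3,2] (faults so far: 5)
  step 9: ref 2 -> HIT, frames=[3,2] (faults so far: 5)
  step 10: ref 3 -> HIT, frames=[3,2] (faults so far: 5)
  step 11: ref 1 -> FAULT, evict 2, frames=[3,1] (faults so far: 6)
  step 12: ref 4 -> FAULT, evict 1, frames=[3,4] (faults so far: 7)
  Optimal total faults: 7

Answer: 9 9 7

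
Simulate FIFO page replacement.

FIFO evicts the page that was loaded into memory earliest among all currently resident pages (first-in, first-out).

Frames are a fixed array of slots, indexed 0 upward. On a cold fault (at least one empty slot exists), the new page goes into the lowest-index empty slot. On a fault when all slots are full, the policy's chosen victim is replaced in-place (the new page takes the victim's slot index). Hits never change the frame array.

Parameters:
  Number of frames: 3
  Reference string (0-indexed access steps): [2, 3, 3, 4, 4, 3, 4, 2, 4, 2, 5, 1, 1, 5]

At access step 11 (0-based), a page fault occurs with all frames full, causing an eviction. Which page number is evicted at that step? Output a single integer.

Step 0: ref 2 -> FAULT, frames=[2,-,-]
Step 1: ref 3 -> FAULT, frames=[2,3,-]
Step 2: ref 3 -> HIT, frames=[2,3,-]
Step 3: ref 4 -> FAULT, frames=[2,3,4]
Step 4: ref 4 -> HIT, frames=[2,3,4]
Step 5: ref 3 -> HIT, frames=[2,3,4]
Step 6: ref 4 -> HIT, frames=[2,3,4]
Step 7: ref 2 -> HIT, frames=[2,3,4]
Step 8: ref 4 -> HIT, frames=[2,3,4]
Step 9: ref 2 -> HIT, frames=[2,3,4]
Step 10: ref 5 -> FAULT, evict 2, frames=[5,3,4]
Step 11: ref 1 -> FAULT, evict 3, frames=[5,1,4]
At step 11: evicted page 3

Answer: 3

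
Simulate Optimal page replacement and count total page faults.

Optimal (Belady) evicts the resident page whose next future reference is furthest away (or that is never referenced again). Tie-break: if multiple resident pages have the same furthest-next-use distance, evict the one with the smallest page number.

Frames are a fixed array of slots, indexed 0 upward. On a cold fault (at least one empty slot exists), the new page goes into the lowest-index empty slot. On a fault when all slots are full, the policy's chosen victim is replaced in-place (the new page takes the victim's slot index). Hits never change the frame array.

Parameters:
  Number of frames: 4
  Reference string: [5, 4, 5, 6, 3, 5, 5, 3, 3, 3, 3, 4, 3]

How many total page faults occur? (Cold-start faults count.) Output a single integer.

Step 0: ref 5 → FAULT, frames=[5,-,-,-]
Step 1: ref 4 → FAULT, frames=[5,4,-,-]
Step 2: ref 5 → HIT, frames=[5,4,-,-]
Step 3: ref 6 → FAULT, frames=[5,4,6,-]
Step 4: ref 3 → FAULT, frames=[5,4,6,3]
Step 5: ref 5 → HIT, frames=[5,4,6,3]
Step 6: ref 5 → HIT, frames=[5,4,6,3]
Step 7: ref 3 → HIT, frames=[5,4,6,3]
Step 8: ref 3 → HIT, frames=[5,4,6,3]
Step 9: ref 3 → HIT, frames=[5,4,6,3]
Step 10: ref 3 → HIT, frames=[5,4,6,3]
Step 11: ref 4 → HIT, frames=[5,4,6,3]
Step 12: ref 3 → HIT, frames=[5,4,6,3]
Total faults: 4

Answer: 4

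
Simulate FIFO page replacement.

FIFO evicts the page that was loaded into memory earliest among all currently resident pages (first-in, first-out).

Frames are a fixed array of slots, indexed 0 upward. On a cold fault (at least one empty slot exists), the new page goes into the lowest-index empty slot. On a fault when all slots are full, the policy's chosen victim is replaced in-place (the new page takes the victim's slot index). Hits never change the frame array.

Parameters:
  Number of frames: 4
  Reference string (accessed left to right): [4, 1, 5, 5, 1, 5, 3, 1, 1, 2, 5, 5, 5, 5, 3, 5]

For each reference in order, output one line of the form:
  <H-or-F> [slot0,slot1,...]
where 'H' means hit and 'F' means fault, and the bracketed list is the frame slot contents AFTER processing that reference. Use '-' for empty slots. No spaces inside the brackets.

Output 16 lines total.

F [4,-,-,-]
F [4,1,-,-]
F [4,1,5,-]
H [4,1,5,-]
H [4,1,5,-]
H [4,1,5,-]
F [4,1,5,3]
H [4,1,5,3]
H [4,1,5,3]
F [2,1,5,3]
H [2,1,5,3]
H [2,1,5,3]
H [2,1,5,3]
H [2,1,5,3]
H [2,1,5,3]
H [2,1,5,3]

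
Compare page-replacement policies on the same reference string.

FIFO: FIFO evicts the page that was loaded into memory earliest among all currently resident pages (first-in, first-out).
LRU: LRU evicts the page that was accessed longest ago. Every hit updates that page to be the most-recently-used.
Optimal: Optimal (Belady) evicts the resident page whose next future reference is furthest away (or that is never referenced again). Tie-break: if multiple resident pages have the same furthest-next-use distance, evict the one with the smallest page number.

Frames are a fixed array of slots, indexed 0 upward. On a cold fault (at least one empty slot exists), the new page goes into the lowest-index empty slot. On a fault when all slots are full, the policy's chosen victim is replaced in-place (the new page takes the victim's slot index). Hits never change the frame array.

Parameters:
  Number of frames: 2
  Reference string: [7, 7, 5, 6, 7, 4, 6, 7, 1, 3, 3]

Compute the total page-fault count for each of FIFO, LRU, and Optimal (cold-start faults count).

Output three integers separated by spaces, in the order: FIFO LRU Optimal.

Answer: 9 9 7

Derivation:
--- FIFO ---
  step 0: ref 7 -> FAULT, frames=[7,-] (faults so far: 1)
  step 1: ref 7 -> HIT, frames=[7,-] (faults so far: 1)
  step 2: ref 5 -> FAULT, frames=[7,5] (faults so far: 2)
  step 3: ref 6 -> FAULT, evict 7, frames=[6,5] (faults so far: 3)
  step 4: ref 7 -> FAULT, evict 5, frames=[6,7] (faults so far: 4)
  step 5: ref 4 -> FAULT, evict 6, frames=[4,7] (faults so far: 5)
  step 6: ref 6 -> FAULT, evict 7, frames=[4,6] (faults so far: 6)
  step 7: ref 7 -> FAULT, evict 4, frames=[7,6] (faults so far: 7)
  step 8: ref 1 -> FAULT, evict 6, frames=[7,1] (faults so far: 8)
  step 9: ref 3 -> FAULT, evict 7, frames=[3,1] (faults so far: 9)
  step 10: ref 3 -> HIT, frames=[3,1] (faults so far: 9)
  FIFO total faults: 9
--- LRU ---
  step 0: ref 7 -> FAULT, frames=[7,-] (faults so far: 1)
  step 1: ref 7 -> HIT, frames=[7,-] (faults so far: 1)
  step 2: ref 5 -> FAULT, frames=[7,5] (faults so far: 2)
  step 3: ref 6 -> FAULT, evict 7, frames=[6,5] (faults so far: 3)
  step 4: ref 7 -> FAULT, evict 5, frames=[6,7] (faults so far: 4)
  step 5: ref 4 -> FAULT, evict 6, frames=[4,7] (faults so far: 5)
  step 6: ref 6 -> FAULT, evict 7, frames=[4,6] (faults so far: 6)
  step 7: ref 7 -> FAULT, evict 4, frames=[7,6] (faults so far: 7)
  step 8: ref 1 -> FAULT, evict 6, frames=[7,1] (faults so far: 8)
  step 9: ref 3 -> FAULT, evict 7, frames=[3,1] (faults so far: 9)
  step 10: ref 3 -> HIT, frames=[3,1] (faults so far: 9)
  LRU total faults: 9
--- Optimal ---
  step 0: ref 7 -> FAULT, frames=[7,-] (faults so far: 1)
  step 1: ref 7 -> HIT, frames=[7,-] (faults so far: 1)
  step 2: ref 5 -> FAULT, frames=[7,5] (faults so far: 2)
  step 3: ref 6 -> FAULT, evict 5, frames=[7,6] (faults so far: 3)
  step 4: ref 7 -> HIT, frames=[7,6] (faults so far: 3)
  step 5: ref 4 -> FAULT, evict 7, frames=[4,6] (faults so far: 4)
  step 6: ref 6 -> HIT, frames=[4,6] (faults so far: 4)
  step 7: ref 7 -> FAULT, evict 4, frames=[7,6] (faults so far: 5)
  step 8: ref 1 -> FAULT, evict 6, frames=[7,1] (faults so far: 6)
  step 9: ref 3 -> FAULT, evict 1, frames=[7,3] (faults so far: 7)
  step 10: ref 3 -> HIT, frames=[7,3] (faults so far: 7)
  Optimal total faults: 7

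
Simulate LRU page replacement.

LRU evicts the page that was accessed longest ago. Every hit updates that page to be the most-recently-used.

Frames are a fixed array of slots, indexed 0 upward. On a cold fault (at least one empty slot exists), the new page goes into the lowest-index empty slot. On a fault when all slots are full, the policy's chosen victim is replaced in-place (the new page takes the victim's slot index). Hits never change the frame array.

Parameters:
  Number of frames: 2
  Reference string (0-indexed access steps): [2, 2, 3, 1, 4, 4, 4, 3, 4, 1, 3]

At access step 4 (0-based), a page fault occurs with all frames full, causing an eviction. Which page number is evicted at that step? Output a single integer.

Step 0: ref 2 -> FAULT, frames=[2,-]
Step 1: ref 2 -> HIT, frames=[2,-]
Step 2: ref 3 -> FAULT, frames=[2,3]
Step 3: ref 1 -> FAULT, evict 2, frames=[1,3]
Step 4: ref 4 -> FAULT, evict 3, frames=[1,4]
At step 4: evicted page 3

Answer: 3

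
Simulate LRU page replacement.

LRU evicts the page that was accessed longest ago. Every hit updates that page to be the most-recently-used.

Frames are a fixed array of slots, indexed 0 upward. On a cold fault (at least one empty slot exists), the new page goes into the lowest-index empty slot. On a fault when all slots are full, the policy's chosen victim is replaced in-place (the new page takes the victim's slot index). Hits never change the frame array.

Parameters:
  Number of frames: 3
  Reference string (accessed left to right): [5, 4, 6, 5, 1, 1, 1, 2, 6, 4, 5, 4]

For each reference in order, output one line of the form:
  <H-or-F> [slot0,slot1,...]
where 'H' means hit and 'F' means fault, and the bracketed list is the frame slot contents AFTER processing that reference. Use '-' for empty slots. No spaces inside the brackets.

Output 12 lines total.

F [5,-,-]
F [5,4,-]
F [5,4,6]
H [5,4,6]
F [5,1,6]
H [5,1,6]
H [5,1,6]
F [5,1,2]
F [6,1,2]
F [6,4,2]
F [6,4,5]
H [6,4,5]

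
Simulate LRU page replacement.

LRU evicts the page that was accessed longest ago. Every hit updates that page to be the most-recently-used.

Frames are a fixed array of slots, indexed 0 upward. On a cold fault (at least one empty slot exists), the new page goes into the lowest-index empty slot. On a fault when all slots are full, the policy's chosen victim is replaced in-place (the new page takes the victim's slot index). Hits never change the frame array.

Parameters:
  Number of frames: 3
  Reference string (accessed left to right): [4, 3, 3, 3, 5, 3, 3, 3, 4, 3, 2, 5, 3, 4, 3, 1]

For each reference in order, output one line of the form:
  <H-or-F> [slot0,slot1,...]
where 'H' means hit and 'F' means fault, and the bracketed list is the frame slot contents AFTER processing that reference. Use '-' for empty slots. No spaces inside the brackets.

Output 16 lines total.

F [4,-,-]
F [4,3,-]
H [4,3,-]
H [4,3,-]
F [4,3,5]
H [4,3,5]
H [4,3,5]
H [4,3,5]
H [4,3,5]
H [4,3,5]
F [4,3,2]
F [5,3,2]
H [5,3,2]
F [5,3,4]
H [5,3,4]
F [1,3,4]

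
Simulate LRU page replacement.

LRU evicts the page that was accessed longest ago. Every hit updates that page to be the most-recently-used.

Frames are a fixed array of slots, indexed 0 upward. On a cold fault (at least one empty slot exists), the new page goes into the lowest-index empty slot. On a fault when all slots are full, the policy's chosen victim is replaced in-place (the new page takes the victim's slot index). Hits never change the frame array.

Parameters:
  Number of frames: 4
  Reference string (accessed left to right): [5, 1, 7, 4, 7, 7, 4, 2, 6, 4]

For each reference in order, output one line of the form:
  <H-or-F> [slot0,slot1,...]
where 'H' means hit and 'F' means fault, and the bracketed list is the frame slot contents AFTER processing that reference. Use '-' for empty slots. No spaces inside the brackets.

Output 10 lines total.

F [5,-,-,-]
F [5,1,-,-]
F [5,1,7,-]
F [5,1,7,4]
H [5,1,7,4]
H [5,1,7,4]
H [5,1,7,4]
F [2,1,7,4]
F [2,6,7,4]
H [2,6,7,4]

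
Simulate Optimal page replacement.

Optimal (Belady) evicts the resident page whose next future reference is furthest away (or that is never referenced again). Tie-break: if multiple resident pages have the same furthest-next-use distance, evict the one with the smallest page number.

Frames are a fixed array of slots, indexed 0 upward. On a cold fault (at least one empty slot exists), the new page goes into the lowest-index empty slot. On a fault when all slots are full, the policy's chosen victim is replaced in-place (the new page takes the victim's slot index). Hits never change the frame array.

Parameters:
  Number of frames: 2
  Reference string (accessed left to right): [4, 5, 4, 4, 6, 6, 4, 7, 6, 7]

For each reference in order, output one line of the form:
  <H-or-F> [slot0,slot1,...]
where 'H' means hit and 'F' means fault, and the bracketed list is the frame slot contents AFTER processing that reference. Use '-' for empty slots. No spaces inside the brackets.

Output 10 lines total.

F [4,-]
F [4,5]
H [4,5]
H [4,5]
F [4,6]
H [4,6]
H [4,6]
F [7,6]
H [7,6]
H [7,6]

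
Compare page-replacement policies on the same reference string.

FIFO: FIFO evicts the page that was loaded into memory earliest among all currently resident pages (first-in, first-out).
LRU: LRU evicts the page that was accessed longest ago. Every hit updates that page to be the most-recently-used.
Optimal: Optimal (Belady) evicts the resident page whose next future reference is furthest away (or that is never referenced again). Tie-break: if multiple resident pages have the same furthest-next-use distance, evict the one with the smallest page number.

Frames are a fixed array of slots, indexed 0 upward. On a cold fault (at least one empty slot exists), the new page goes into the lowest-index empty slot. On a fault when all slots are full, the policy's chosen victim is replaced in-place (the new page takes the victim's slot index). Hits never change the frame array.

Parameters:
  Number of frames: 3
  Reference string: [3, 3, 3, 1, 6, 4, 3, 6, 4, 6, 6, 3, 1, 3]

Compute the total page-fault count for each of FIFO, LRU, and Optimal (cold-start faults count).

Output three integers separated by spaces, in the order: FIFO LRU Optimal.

Answer: 6 6 5

Derivation:
--- FIFO ---
  step 0: ref 3 -> FAULT, frames=[3,-,-] (faults so far: 1)
  step 1: ref 3 -> HIT, frames=[3,-,-] (faults so far: 1)
  step 2: ref 3 -> HIT, frames=[3,-,-] (faults so far: 1)
  step 3: ref 1 -> FAULT, frames=[3,1,-] (faults so far: 2)
  step 4: ref 6 -> FAULT, frames=[3,1,6] (faults so far: 3)
  step 5: ref 4 -> FAULT, evict 3, frames=[4,1,6] (faults so far: 4)
  step 6: ref 3 -> FAULT, evict 1, frames=[4,3,6] (faults so far: 5)
  step 7: ref 6 -> HIT, frames=[4,3,6] (faults so far: 5)
  step 8: ref 4 -> HIT, frames=[4,3,6] (faults so far: 5)
  step 9: ref 6 -> HIT, frames=[4,3,6] (faults so far: 5)
  step 10: ref 6 -> HIT, frames=[4,3,6] (faults so far: 5)
  step 11: ref 3 -> HIT, frames=[4,3,6] (faults so far: 5)
  step 12: ref 1 -> FAULT, evict 6, frames=[4,3,1] (faults so far: 6)
  step 13: ref 3 -> HIT, frames=[4,3,1] (faults so far: 6)
  FIFO total faults: 6
--- LRU ---
  step 0: ref 3 -> FAULT, frames=[3,-,-] (faults so far: 1)
  step 1: ref 3 -> HIT, frames=[3,-,-] (faults so far: 1)
  step 2: ref 3 -> HIT, frames=[3,-,-] (faults so far: 1)
  step 3: ref 1 -> FAULT, frames=[3,1,-] (faults so far: 2)
  step 4: ref 6 -> FAULT, frames=[3,1,6] (faults so far: 3)
  step 5: ref 4 -> FAULT, evict 3, frames=[4,1,6] (faults so far: 4)
  step 6: ref 3 -> FAULT, evict 1, frames=[4,3,6] (faults so far: 5)
  step 7: ref 6 -> HIT, frames=[4,3,6] (faults so far: 5)
  step 8: ref 4 -> HIT, frames=[4,3,6] (faults so far: 5)
  step 9: ref 6 -> HIT, frames=[4,3,6] (faults so far: 5)
  step 10: ref 6 -> HIT, frames=[4,3,6] (faults so far: 5)
  step 11: ref 3 -> HIT, frames=[4,3,6] (faults so far: 5)
  step 12: ref 1 -> FAULT, evict 4, frames=[1,3,6] (faults so far: 6)
  step 13: ref 3 -> HIT, frames=[1,3,6] (faults so far: 6)
  LRU total faults: 6
--- Optimal ---
  step 0: ref 3 -> FAULT, frames=[3,-,-] (faults so far: 1)
  step 1: ref 3 -> HIT, frames=[3,-,-] (faults so far: 1)
  step 2: ref 3 -> HIT, frames=[3,-,-] (faults so far: 1)
  step 3: ref 1 -> FAULT, frames=[3,1,-] (faults so far: 2)
  step 4: ref 6 -> FAULT, frames=[3,1,6] (faults so far: 3)
  step 5: ref 4 -> FAULT, evict 1, frames=[3,4,6] (faults so far: 4)
  step 6: ref 3 -> HIT, frames=[3,4,6] (faults so far: 4)
  step 7: ref 6 -> HIT, frames=[3,4,6] (faults so far: 4)
  step 8: ref 4 -> HIT, frames=[3,4,6] (faults so far: 4)
  step 9: ref 6 -> HIT, frames=[3,4,6] (faults so far: 4)
  step 10: ref 6 -> HIT, frames=[3,4,6] (faults so far: 4)
  step 11: ref 3 -> HIT, frames=[3,4,6] (faults so far: 4)
  step 12: ref 1 -> FAULT, evict 4, frames=[3,1,6] (faults so far: 5)
  step 13: ref 3 -> HIT, frames=[3,1,6] (faults so far: 5)
  Optimal total faults: 5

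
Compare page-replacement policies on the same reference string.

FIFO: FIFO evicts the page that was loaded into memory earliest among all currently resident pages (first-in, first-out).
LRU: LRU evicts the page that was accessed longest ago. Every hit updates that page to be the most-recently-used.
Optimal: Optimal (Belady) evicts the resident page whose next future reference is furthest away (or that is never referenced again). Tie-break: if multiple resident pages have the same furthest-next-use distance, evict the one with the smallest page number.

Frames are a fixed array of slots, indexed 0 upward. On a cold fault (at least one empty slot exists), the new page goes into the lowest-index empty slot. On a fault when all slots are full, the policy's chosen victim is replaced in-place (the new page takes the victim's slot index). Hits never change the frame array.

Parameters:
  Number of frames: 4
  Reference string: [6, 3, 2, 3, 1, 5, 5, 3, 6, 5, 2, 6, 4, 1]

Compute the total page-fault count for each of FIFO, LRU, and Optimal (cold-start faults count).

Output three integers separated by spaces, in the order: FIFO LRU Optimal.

Answer: 7 9 7

Derivation:
--- FIFO ---
  step 0: ref 6 -> FAULT, frames=[6,-,-,-] (faults so far: 1)
  step 1: ref 3 -> FAULT, frames=[6,3,-,-] (faults so far: 2)
  step 2: ref 2 -> FAULT, frames=[6,3,2,-] (faults so far: 3)
  step 3: ref 3 -> HIT, frames=[6,3,2,-] (faults so far: 3)
  step 4: ref 1 -> FAULT, frames=[6,3,2,1] (faults so far: 4)
  step 5: ref 5 -> FAULT, evict 6, frames=[5,3,2,1] (faults so far: 5)
  step 6: ref 5 -> HIT, frames=[5,3,2,1] (faults so far: 5)
  step 7: ref 3 -> HIT, frames=[5,3,2,1] (faults so far: 5)
  step 8: ref 6 -> FAULT, evict 3, frames=[5,6,2,1] (faults so far: 6)
  step 9: ref 5 -> HIT, frames=[5,6,2,1] (faults so far: 6)
  step 10: ref 2 -> HIT, frames=[5,6,2,1] (faults so far: 6)
  step 11: ref 6 -> HIT, frames=[5,6,2,1] (faults so far: 6)
  step 12: ref 4 -> FAULT, evict 2, frames=[5,6,4,1] (faults so far: 7)
  step 13: ref 1 -> HIT, frames=[5,6,4,1] (faults so far: 7)
  FIFO total faults: 7
--- LRU ---
  step 0: ref 6 -> FAULT, frames=[6,-,-,-] (faults so far: 1)
  step 1: ref 3 -> FAULT, frames=[6,3,-,-] (faults so far: 2)
  step 2: ref 2 -> FAULT, frames=[6,3,2,-] (faults so far: 3)
  step 3: ref 3 -> HIT, frames=[6,3,2,-] (faults so far: 3)
  step 4: ref 1 -> FAULT, frames=[6,3,2,1] (faults so far: 4)
  step 5: ref 5 -> FAULT, evict 6, frames=[5,3,2,1] (faults so far: 5)
  step 6: ref 5 -> HIT, frames=[5,3,2,1] (faults so far: 5)
  step 7: ref 3 -> HIT, frames=[5,3,2,1] (faults so far: 5)
  step 8: ref 6 -> FAULT, evict 2, frames=[5,3,6,1] (faults so far: 6)
  step 9: ref 5 -> HIT, frames=[5,3,6,1] (faults so far: 6)
  step 10: ref 2 -> FAULT, evict 1, frames=[5,3,6,2] (faults so far: 7)
  step 11: ref 6 -> HIT, frames=[5,3,6,2] (faults so far: 7)
  step 12: ref 4 -> FAULT, evict 3, frames=[5,4,6,2] (faults so far: 8)
  step 13: ref 1 -> FAULT, evict 5, frames=[1,4,6,2] (faults so far: 9)
  LRU total faults: 9
--- Optimal ---
  step 0: ref 6 -> FAULT, frames=[6,-,-,-] (faults so far: 1)
  step 1: ref 3 -> FAULT, frames=[6,3,-,-] (faults so far: 2)
  step 2: ref 2 -> FAULT, frames=[6,3,2,-] (faults so far: 3)
  step 3: ref 3 -> HIT, frames=[6,3,2,-] (faults so far: 3)
  step 4: ref 1 -> FAULT, frames=[6,3,2,1] (faults so far: 4)
  step 5: ref 5 -> FAULT, evict 1, frames=[6,3,2,5] (faults so far: 5)
  step 6: ref 5 -> HIT, frames=[6,3,2,5] (faults so far: 5)
  step 7: ref 3 -> HIT, frames=[6,3,2,5] (faults so far: 5)
  step 8: ref 6 -> HIT, frames=[6,3,2,5] (faults so far: 5)
  step 9: ref 5 -> HIT, frames=[6,3,2,5] (faults so far: 5)
  step 10: ref 2 -> HIT, frames=[6,3,2,5] (faults so far: 5)
  step 11: ref 6 -> HIT, frames=[6,3,2,5] (faults so far: 5)
  step 12: ref 4 -> FAULT, evict 2, frames=[6,3,4,5] (faults so far: 6)
  step 13: ref 1 -> FAULT, evict 3, frames=[6,1,4,5] (faults so far: 7)
  Optimal total faults: 7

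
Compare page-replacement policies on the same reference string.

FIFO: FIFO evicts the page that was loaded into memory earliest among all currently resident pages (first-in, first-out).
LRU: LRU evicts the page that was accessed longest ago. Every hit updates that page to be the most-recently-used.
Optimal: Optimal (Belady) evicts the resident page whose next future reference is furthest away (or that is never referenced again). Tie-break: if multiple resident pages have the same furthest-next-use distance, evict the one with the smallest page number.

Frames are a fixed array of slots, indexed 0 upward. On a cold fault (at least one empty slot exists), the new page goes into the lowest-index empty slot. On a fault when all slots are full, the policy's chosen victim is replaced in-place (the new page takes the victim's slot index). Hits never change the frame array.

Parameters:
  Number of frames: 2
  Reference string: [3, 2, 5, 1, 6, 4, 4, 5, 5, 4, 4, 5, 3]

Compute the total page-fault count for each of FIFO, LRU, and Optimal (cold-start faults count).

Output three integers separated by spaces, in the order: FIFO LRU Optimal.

Answer: 8 8 7

Derivation:
--- FIFO ---
  step 0: ref 3 -> FAULT, frames=[3,-] (faults so far: 1)
  step 1: ref 2 -> FAULT, frames=[3,2] (faults so far: 2)
  step 2: ref 5 -> FAULT, evict 3, frames=[5,2] (faults so far: 3)
  step 3: ref 1 -> FAULT, evict 2, frames=[5,1] (faults so far: 4)
  step 4: ref 6 -> FAULT, evict 5, frames=[6,1] (faults so far: 5)
  step 5: ref 4 -> FAULT, evict 1, frames=[6,4] (faults so far: 6)
  step 6: ref 4 -> HIT, frames=[6,4] (faults so far: 6)
  step 7: ref 5 -> FAULT, evict 6, frames=[5,4] (faults so far: 7)
  step 8: ref 5 -> HIT, frames=[5,4] (faults so far: 7)
  step 9: ref 4 -> HIT, frames=[5,4] (faults so far: 7)
  step 10: ref 4 -> HIT, frames=[5,4] (faults so far: 7)
  step 11: ref 5 -> HIT, frames=[5,4] (faults so far: 7)
  step 12: ref 3 -> FAULT, evict 4, frames=[5,3] (faults so far: 8)
  FIFO total faults: 8
--- LRU ---
  step 0: ref 3 -> FAULT, frames=[3,-] (faults so far: 1)
  step 1: ref 2 -> FAULT, frames=[3,2] (faults so far: 2)
  step 2: ref 5 -> FAULT, evict 3, frames=[5,2] (faults so far: 3)
  step 3: ref 1 -> FAULT, evict 2, frames=[5,1] (faults so far: 4)
  step 4: ref 6 -> FAULT, evict 5, frames=[6,1] (faults so far: 5)
  step 5: ref 4 -> FAULT, evict 1, frames=[6,4] (faults so far: 6)
  step 6: ref 4 -> HIT, frames=[6,4] (faults so far: 6)
  step 7: ref 5 -> FAULT, evict 6, frames=[5,4] (faults so far: 7)
  step 8: ref 5 -> HIT, frames=[5,4] (faults so far: 7)
  step 9: ref 4 -> HIT, frames=[5,4] (faults so far: 7)
  step 10: ref 4 -> HIT, frames=[5,4] (faults so far: 7)
  step 11: ref 5 -> HIT, frames=[5,4] (faults so far: 7)
  step 12: ref 3 -> FAULT, evict 4, frames=[5,3] (faults so far: 8)
  LRU total faults: 8
--- Optimal ---
  step 0: ref 3 -> FAULT, frames=[3,-] (faults so far: 1)
  step 1: ref 2 -> FAULT, frames=[3,2] (faults so far: 2)
  step 2: ref 5 -> FAULT, evict 2, frames=[3,5] (faults so far: 3)
  step 3: ref 1 -> FAULT, evict 3, frames=[1,5] (faults so far: 4)
  step 4: ref 6 -> FAULT, evict 1, frames=[6,5] (faults so far: 5)
  step 5: ref 4 -> FAULT, evict 6, frames=[4,5] (faults so far: 6)
  step 6: ref 4 -> HIT, frames=[4,5] (faults so far: 6)
  step 7: ref 5 -> HIT, frames=[4,5] (faults so far: 6)
  step 8: ref 5 -> HIT, frames=[4,5] (faults so far: 6)
  step 9: ref 4 -> HIT, frames=[4,5] (faults so far: 6)
  step 10: ref 4 -> HIT, frames=[4,5] (faults so far: 6)
  step 11: ref 5 -> HIT, frames=[4,5] (faults so far: 6)
  step 12: ref 3 -> FAULT, evict 4, frames=[3,5] (faults so far: 7)
  Optimal total faults: 7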